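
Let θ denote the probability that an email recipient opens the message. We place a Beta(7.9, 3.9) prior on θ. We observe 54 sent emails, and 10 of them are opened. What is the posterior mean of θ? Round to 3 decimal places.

Posterior mean ≈ 0.272

Observing 10 successes and 44 failures updates Beta(7.9, 3.9) by adding the success and failure counts to the two shape parameters: α = 7.9+10 = 17.9, β = 3.9+44 = 47.9.
Posterior mean = α/(α+β) = 17.9/65.8 = 0.272.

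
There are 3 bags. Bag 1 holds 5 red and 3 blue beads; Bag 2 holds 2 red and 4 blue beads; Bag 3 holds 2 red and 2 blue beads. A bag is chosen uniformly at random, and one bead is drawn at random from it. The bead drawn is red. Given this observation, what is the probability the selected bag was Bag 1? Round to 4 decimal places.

P(red|Bag 1) = 0.625; P(red|Bag 2) = 0.3333; P(red|Bag 3) = 0.5.
Prior × likelihood for each source: 0.333333·0.625=0.2083, 0.333333·0.3333=0.1111, 0.333333·0.5=0.1667. Summing gives P(red) = 0.48611.
P(Bag 1 | red) = 0.2083 / 0.48611 = 0.4286.

Posterior probability ≈ 0.4286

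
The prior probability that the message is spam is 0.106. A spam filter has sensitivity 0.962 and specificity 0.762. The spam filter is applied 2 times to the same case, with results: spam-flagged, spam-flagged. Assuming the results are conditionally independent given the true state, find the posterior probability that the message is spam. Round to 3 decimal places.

Posterior P(H) ≈ 0.660

Let H be the event that the message is spam; start with P(H) = 0.106. P('spam-flagged'|H) = 0.962, P('spam-flagged'|¬H) = 0.238.
Update on result 1 ('spam-flagged'): P(H) ← 0.962·0.1060 / (0.962·0.1060 + 0.238·0.8940) = 0.10197/0.31474 = 0.3240.
Update on result 2 ('spam-flagged'): P(H) ← 0.962·0.3240 / (0.962·0.3240 + 0.238·0.6760) = 0.31167/0.47256 = 0.6595.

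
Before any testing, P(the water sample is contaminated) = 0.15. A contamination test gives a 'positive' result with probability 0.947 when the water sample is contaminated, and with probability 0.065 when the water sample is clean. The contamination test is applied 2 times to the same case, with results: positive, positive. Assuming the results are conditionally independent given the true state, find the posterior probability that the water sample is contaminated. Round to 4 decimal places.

Let H be the event that the water sample is contaminated; start with P(H) = 0.15. P('positive'|H) = 0.947, P('positive'|¬H) = 0.065.
Update on result 1 ('positive'): P(H) ← 0.947·0.1500 / (0.947·0.1500 + 0.065·0.8500) = 0.14205/0.19730 = 0.7200.
Update on result 2 ('positive'): P(H) ← 0.947·0.7200 / (0.947·0.7200 + 0.065·0.2800) = 0.68181/0.70001 = 0.9740.

Posterior P(H) ≈ 0.9740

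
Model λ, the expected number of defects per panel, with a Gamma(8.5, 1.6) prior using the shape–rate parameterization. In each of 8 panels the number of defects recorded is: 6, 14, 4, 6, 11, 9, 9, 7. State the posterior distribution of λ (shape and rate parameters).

Posterior: Gamma(shape=74.5, rate=9.6)

Total count ∑xᵢ = 66 over n = 8 panels.
Gamma is conjugate to the Poisson likelihood: posterior is Gamma(shape = 8.5+66 = 74.5, rate = 1.6+8 = 9.6).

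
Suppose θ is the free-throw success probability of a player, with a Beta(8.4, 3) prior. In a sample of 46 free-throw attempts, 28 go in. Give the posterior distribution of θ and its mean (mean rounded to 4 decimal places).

Observing 28 successes and 18 failures updates Beta(8.4, 3) by adding the success and failure counts to the two shape parameters: α = 8.4+28 = 36.4, β = 3+18 = 21.
E[θ | data] = 36.4/(36.4+21) = 0.6341.

Posterior: Beta(36.4, 21); mean ≈ 0.6341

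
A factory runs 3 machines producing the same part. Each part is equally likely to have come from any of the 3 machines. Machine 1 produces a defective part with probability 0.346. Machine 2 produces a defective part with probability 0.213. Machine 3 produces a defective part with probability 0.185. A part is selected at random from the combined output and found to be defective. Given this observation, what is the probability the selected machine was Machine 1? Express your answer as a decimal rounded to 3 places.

Posterior probability ≈ 0.465

Tabulate prior·likelihood by source: [1] prior 0.333333, lik 0.346, product 0.1153; [2] prior 0.333333, lik 0.213, product 0.07100; [3] prior 0.333333, lik 0.185, product 0.06167.
Normalizing constant = 0.24800; the posterior for Machine 1 is its product over the sum, 0.1153/0.24800 = 0.465.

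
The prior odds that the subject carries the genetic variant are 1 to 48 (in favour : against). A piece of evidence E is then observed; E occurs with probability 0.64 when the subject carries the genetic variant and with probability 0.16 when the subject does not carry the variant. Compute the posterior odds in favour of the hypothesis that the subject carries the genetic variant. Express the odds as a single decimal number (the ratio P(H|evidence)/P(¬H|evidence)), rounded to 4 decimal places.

Prior odds = 1/48 = 0.020833.
Likelihood ratio for E = 0.64/0.16 = 4.0000.
Posterior odds = prior odds × LR = 0.083333.

Posterior odds ≈ 0.0833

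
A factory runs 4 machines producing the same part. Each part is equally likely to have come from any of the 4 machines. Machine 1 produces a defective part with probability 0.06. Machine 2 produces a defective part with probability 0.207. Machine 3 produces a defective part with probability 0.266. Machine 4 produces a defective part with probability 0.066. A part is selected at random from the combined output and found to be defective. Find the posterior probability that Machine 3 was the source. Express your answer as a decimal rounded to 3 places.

Tabulate prior·likelihood by source: [1] prior 0.25, lik 0.06, product 0.01500; [2] prior 0.25, lik 0.207, product 0.05175; [3] prior 0.25, lik 0.266, product 0.06650; [4] prior 0.25, lik 0.066, product 0.01650.
Normalizing constant = 0.14975; the posterior for Machine 3 is its product over the sum, 0.06650/0.14975 = 0.444.

Posterior probability ≈ 0.444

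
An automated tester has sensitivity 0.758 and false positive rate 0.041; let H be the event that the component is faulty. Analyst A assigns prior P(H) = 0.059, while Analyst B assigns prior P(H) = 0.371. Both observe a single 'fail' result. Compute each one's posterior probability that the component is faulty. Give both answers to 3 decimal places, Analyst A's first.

P('+'|H) = 0.758, P('+'|¬H) = 0.041.
Analyst A: numerator 0.758·0.059 = 0.044722; evidence = 0.044722+0.041·0.941 = 0.083303; posterior = 0.537.
Analyst B: numerator 0.758·0.371 = 0.28122; evidence = 0.28122+0.041·0.629 = 0.30701; posterior = 0.916.

Analyst A: 0.537; Analyst B: 0.916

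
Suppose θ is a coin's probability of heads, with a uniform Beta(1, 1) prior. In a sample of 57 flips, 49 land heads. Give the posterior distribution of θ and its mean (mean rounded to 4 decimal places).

Observing 49 successes and 8 failures updates Beta(1, 1) by adding the success and failure counts to the two shape parameters: α = 1+49 = 50, β = 1+8 = 9.
Posterior mean = α/(α+β) = 50/59 = 0.8475.

Posterior: Beta(50, 9); mean ≈ 0.8475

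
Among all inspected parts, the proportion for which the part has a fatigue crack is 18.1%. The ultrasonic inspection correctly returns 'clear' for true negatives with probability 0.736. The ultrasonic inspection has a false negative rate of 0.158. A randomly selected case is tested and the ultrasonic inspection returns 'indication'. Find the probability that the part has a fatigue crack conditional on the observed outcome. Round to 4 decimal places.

P(H | E) ≈ 0.4134

Write H for 'the part has a fatigue crack'. Prior odds H:¬H = 0.181/0.819 = 0.22100. For the 'indication' outcome, the likelihood ratio is 0.842/0.264 = 3.1894.
Posterior odds = 0.22100 × 3.1894 = 0.70486, so P(H|E) = 0.70486/(1+0.70486) = 0.4134.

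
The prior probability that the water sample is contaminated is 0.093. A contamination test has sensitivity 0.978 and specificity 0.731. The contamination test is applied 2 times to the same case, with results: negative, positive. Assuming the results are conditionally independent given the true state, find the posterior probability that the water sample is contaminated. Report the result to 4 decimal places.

Posterior P(H) ≈ 0.0111

With H the event that the water sample is contaminated, the joint likelihood of the observed sequence is P(data|H) = 0.022·0.978 = 0.021516 and P(data|¬H) = 0.731·0.269 = 0.19664.
Bayes: P(H|data) = 0.093·0.021516 / (0.093·0.021516 + 0.907·0.19664) = 0.0020010/0.18035 = 0.0111.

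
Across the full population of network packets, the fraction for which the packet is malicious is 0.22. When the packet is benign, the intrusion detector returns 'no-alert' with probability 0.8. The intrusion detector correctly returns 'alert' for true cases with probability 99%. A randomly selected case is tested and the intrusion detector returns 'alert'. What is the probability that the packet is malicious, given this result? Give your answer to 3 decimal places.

P(H | E) ≈ 0.583

Write H for 'the packet is malicious'. Prior odds H:¬H = 0.22/0.78 = 0.28205. For the 'alert' outcome, the likelihood ratio is 0.99/0.2 = 4.9500.
Posterior odds = 0.28205 × 4.9500 = 1.3962, so P(H|E) = 1.3962/(1+1.3962) = 0.583.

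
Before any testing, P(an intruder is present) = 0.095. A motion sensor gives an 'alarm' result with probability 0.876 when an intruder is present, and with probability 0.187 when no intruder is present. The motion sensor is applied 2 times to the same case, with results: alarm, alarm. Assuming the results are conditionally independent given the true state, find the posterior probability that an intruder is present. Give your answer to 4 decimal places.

Let H be the event that an intruder is present; start with P(H) = 0.095. P('alarm'|H) = 0.876, P('alarm'|¬H) = 0.187.
Update on result 1 ('alarm'): P(H) ← 0.876·0.0950 / (0.876·0.0950 + 0.187·0.9050) = 0.083220/0.25245 = 0.3296.
Update on result 2 ('alarm'): P(H) ← 0.876·0.3296 / (0.876·0.3296 + 0.187·0.6704) = 0.28877/0.41412 = 0.6973.

Posterior P(H) ≈ 0.6973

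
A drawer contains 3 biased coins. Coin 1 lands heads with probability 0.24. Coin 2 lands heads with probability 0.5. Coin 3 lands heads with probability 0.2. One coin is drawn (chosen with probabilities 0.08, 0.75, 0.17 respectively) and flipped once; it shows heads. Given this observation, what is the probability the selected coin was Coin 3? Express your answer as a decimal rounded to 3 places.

Tabulate prior·likelihood by source: [1] prior 0.08, lik 0.24, product 0.01920; [2] prior 0.75, lik 0.5, product 0.3750; [3] prior 0.17, lik 0.2, product 0.03400.
Normalizing constant = 0.42820; the posterior for Coin 3 is its product over the sum, 0.03400/0.42820 = 0.079.

Posterior probability ≈ 0.079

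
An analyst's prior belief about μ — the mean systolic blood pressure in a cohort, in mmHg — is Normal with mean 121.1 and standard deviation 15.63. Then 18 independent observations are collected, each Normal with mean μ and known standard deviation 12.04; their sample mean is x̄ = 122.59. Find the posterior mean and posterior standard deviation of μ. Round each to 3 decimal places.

With known σ, the Normal prior is conjugate. Weight on the data is w = (n/σ²)/(n/σ² + 1/τ₀²) = 0.124171/(0.124171+0.00409338) = 0.96809.
Posterior mean = w·x̄ + (1−w)·μ₀ = 0.96809·122.59 + 0.031914·121.1 = 122.542. Posterior variance = 1/(0.124171+0.00409338) = 7.79641, so SD = 2.792.

Posterior mean ≈ 122.542; posterior SD ≈ 2.792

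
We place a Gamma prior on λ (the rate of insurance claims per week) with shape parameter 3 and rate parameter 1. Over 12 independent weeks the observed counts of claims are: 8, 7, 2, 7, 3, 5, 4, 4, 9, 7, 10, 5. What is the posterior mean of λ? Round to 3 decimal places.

Posterior mean ≈ 5.692

Total count ∑xᵢ = 71 over n = 12 weeks.
Gamma is conjugate to the Poisson likelihood: posterior is Gamma(shape = 3+71 = 74, rate = 1+12 = 13).
E[λ | data] = 74/13 = 5.692.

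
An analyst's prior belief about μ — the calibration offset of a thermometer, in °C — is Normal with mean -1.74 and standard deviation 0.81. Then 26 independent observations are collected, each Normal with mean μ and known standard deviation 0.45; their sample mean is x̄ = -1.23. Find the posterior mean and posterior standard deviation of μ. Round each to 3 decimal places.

Posterior mean ≈ -1.236; posterior SD ≈ 0.088

Prior precision 1/τ₀² = 1/0.81² = 1.52416; data precision n/σ² = 26/0.45² = 128.395.
Posterior precision = 1.52416 + 128.395 = 129.919, giving posterior SD = 1/√129.919 = 0.088.
Posterior mean = (1.52416·-1.74 + 128.395·-1.23) / 129.919 = -1.236.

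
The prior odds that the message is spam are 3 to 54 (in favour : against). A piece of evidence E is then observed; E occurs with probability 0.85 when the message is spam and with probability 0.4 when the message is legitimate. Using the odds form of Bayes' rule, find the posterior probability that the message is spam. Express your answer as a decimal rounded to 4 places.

Posterior probability ≈ 0.1056

Prior odds = 3/54 = 0.055556. In log-odds, ln(0.055556) = -2.8904.
Add log likelihood ratio: ln(2.1250) = 0.75377.
Posterior log-odds = -2.1366, so posterior odds = exp(-2.1366) = 0.11806. Converting, P(H|E) = 0.11806/1.1181 = 0.1056.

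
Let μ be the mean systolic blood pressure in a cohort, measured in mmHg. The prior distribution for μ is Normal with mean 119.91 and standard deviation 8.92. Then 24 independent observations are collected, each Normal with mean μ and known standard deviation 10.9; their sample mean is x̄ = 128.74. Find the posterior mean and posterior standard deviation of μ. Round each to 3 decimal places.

With known σ, the Normal prior is conjugate. Weight on the data is w = (n/σ²)/(n/σ² + 1/τ₀²) = 0.202003/(0.202003+0.0125681) = 0.94143.
Posterior mean = w·x̄ + (1−w)·μ₀ = 0.94143·128.74 + 0.058573·119.91 = 128.223. Posterior variance = 1/(0.202003+0.0125681) = 4.66046, so SD = 2.159.

Posterior mean ≈ 128.223; posterior SD ≈ 2.159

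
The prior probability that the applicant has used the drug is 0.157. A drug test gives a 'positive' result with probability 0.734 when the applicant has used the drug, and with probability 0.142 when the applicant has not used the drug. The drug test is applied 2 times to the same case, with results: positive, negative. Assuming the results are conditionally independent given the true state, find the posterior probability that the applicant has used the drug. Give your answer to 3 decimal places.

Let H be the event that the applicant has used the drug; start with P(H) = 0.157. P('positive'|H) = 0.734, P('positive'|¬H) = 0.142.
Update on result 1 ('positive'): P(H) ← 0.734·0.1570 / (0.734·0.1570 + 0.142·0.8430) = 0.11524/0.23494 = 0.4905.
Update on result 2 ('negative'): P(H) ← 0.266·0.4905 / (0.266·0.4905 + 0.858·0.5095) = 0.13047/0.56763 = 0.2299.

Posterior P(H) ≈ 0.230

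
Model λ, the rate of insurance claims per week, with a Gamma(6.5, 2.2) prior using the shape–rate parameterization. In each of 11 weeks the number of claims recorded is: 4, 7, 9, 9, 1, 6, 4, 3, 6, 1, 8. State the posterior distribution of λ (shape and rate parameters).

Posterior: Gamma(shape=64.5, rate=13.2)

The Poisson likelihood adds the total count to the shape and the number of exposure periods to the rate. Here ∑xᵢ = 58 and n = 11, so shape 6.5→64.5 and rate 2.2→13.2.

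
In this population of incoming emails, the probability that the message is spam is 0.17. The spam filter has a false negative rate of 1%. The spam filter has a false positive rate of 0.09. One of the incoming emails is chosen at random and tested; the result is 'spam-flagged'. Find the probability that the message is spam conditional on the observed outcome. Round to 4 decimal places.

Let H be the event that the message is spam. P(H) = 0.17, so P(¬H) = 0.83. With E the 'spam-flagged' result, P(E|H) = 0.99 and P(E|¬H) = 0.09.
P(E) = 0.99·0.17 + 0.09·0.83 = 0.16830 + 0.074700 = 0.24300.
By Bayes' theorem, P(H|E) = 0.16830 / 0.24300 = 0.6926.

P(H | E) ≈ 0.6926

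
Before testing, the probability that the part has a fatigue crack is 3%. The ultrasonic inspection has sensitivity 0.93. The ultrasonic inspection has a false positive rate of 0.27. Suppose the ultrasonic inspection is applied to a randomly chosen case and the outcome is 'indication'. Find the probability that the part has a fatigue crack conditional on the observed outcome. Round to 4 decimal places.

Write H for 'the part has a fatigue crack'. Prior odds H:¬H = 0.03/0.97 = 0.030928. For the 'indication' outcome, the likelihood ratio is 0.93/0.27 = 3.4444.
Posterior odds = 0.030928 × 3.4444 = 0.10653, so P(H|E) = 0.10653/(1+0.10653) = 0.0963.

P(H | E) ≈ 0.0963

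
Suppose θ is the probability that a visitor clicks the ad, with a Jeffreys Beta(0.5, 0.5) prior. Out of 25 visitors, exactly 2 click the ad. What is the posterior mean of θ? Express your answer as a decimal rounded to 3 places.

Posterior mean ≈ 0.096

The binomial likelihood is conjugate to the Beta prior: with 2 successes and 23 failures, the posterior is Beta(0.5+2, 0.5+23) = Beta(2.5, 23.5).
E[θ | data] = 2.5/(2.5+23.5) = 0.096.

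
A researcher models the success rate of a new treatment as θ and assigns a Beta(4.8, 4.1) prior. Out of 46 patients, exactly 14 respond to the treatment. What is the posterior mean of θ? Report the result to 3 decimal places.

Observing 14 successes and 32 failures updates Beta(4.8, 4.1) by adding the success and failure counts to the two shape parameters: α = 4.8+14 = 18.8, β = 4.1+32 = 36.1.
Posterior mean = α/(α+β) = 18.8/54.9 = 0.342.

Posterior mean ≈ 0.342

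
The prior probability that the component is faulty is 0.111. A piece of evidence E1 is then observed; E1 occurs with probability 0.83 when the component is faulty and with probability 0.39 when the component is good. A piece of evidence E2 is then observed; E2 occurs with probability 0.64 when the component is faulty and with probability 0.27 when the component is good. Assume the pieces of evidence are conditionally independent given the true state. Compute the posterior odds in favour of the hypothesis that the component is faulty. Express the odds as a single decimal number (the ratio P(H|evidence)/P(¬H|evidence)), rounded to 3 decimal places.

Prior odds = 0.111/(1−0.111) = 0.12486.
Likelihood ratio for E1 = 0.83/0.39 = 2.1282.
Likelihood ratio for E2 = 0.64/0.27 = 2.3704.
Posterior odds = prior odds × LR₁ × LR₂ = 0.62987.

Posterior odds ≈ 0.630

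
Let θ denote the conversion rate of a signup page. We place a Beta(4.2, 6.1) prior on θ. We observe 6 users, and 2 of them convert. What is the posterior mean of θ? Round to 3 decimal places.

The binomial likelihood is conjugate to the Beta prior: with 2 successes and 4 failures, the posterior is Beta(4.2+2, 6.1+4) = Beta(6.2, 10.1).
Posterior mean = α/(α+β) = 6.2/16.3 = 0.380.

Posterior mean ≈ 0.380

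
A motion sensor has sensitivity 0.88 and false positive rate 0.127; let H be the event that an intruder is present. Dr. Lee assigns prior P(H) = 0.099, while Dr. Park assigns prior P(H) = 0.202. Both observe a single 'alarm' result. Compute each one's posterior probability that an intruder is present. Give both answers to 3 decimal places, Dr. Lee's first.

Dr. Lee: 0.432; Dr. Park: 0.637

P('+'|H) = 0.88, P('+'|¬H) = 0.127.
Dr. Lee: numerator 0.88·0.099 = 0.087120; evidence = 0.087120+0.127·0.901 = 0.20155; posterior = 0.432.
Dr. Park: numerator 0.88·0.202 = 0.17776; evidence = 0.17776+0.127·0.798 = 0.27911; posterior = 0.637.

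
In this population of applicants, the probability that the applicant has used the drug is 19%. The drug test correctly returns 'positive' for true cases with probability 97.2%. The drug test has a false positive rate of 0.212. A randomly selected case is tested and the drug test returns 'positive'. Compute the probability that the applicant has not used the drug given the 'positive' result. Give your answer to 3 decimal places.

Let H be the event that the applicant has used the drug. P(H) = 0.19, so P(¬H) = 0.81. With E the 'positive' result, P(E|H) = 0.972 and P(E|¬H) = 0.212.
P(E) = 0.972·0.19 + 0.212·0.81 = 0.18468 + 0.17172 = 0.35640.
By Bayes' theorem, P(H|E) = 0.18468 / 0.35640 = 0.518. Hence P(¬H|E) = 1 − 0.518 = 0.482.

P(¬H | E) ≈ 0.482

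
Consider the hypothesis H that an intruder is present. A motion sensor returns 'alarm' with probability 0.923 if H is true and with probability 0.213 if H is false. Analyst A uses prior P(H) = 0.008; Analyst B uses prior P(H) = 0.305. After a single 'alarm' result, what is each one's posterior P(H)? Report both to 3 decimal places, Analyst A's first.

Analyst A: 0.034; Analyst B: 0.655

P('+'|H) = 0.923, P('+'|¬H) = 0.213.
Analyst A: numerator 0.923·0.008 = 0.0073840; evidence = 0.0073840+0.213·0.992 = 0.21868; posterior = 0.034.
Analyst B: numerator 0.923·0.305 = 0.28152; evidence = 0.28152+0.213·0.695 = 0.42955; posterior = 0.655.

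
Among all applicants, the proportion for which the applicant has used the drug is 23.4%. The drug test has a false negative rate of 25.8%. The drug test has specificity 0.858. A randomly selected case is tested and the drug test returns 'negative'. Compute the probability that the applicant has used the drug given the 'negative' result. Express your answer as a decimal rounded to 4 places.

Write H for 'the applicant has used the drug'. Prior odds H:¬H = 0.234/0.766 = 0.30548. For the 'negative' outcome, the likelihood ratio is 0.258/0.858 = 0.30070.
Posterior odds = 0.30548 × 0.30070 = 0.091859, so P(H|E) = 0.091859/(1+0.091859) = 0.0841.

P(H | E) ≈ 0.0841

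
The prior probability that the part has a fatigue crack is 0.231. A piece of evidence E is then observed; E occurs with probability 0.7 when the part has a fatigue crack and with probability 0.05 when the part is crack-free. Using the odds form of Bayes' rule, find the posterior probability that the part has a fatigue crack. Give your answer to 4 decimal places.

Posterior probability ≈ 0.8079

Prior odds = 0.231/(1−0.231) = 0.30039. In log-odds, ln(0.30039) = -1.2027.
Add log likelihood ratio: ln(14.000) = 2.6391.
Posterior log-odds = 1.4364, so posterior odds = exp(1.4364) = 4.2055. Converting, P(H|E) = 4.2055/5.2055 = 0.8079.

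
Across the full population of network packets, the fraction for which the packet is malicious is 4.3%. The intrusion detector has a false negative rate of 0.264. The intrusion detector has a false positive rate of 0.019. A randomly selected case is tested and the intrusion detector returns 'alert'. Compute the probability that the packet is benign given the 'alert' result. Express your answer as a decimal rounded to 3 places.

P(¬H | E) ≈ 0.365

Let H be the event that the packet is malicious. P(H) = 0.043, so P(¬H) = 0.957. With E the 'alert' result, P(E|H) = 0.736 and P(E|¬H) = 0.019.
P(E) = 0.736·0.043 + 0.019·0.957 = 0.031648 + 0.018183 = 0.049831.
By Bayes' theorem, P(H|E) = 0.031648 / 0.049831 = 0.635. Hence P(¬H|E) = 1 − 0.635 = 0.365.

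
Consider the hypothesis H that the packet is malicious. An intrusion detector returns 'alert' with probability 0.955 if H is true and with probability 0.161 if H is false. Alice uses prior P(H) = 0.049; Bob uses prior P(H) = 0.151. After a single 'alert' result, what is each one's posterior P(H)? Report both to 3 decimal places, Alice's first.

Alice: 0.234; Bob: 0.513

P('+'|H) = 0.955, P('+'|¬H) = 0.161.
Alice: numerator 0.955·0.049 = 0.046795; evidence = 0.046795+0.161·0.951 = 0.19991; posterior = 0.234.
Bob: numerator 0.955·0.151 = 0.14420; evidence = 0.14420+0.161·0.849 = 0.28089; posterior = 0.513.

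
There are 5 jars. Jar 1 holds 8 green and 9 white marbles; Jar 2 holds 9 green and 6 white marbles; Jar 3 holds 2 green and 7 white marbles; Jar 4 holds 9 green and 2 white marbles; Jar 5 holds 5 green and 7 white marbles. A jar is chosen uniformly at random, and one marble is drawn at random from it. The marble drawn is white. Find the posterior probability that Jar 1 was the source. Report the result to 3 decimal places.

Posterior probability ≈ 0.214

Tabulate prior·likelihood by source: [1] prior 0.2, lik 0.5294, product 0.1059; [2] prior 0.2, lik 0.4, product 0.08000; [3] prior 0.2, lik 0.7778, product 0.1556; [4] prior 0.2, lik 0.1818, product 0.03636; [5] prior 0.2, lik 0.5833, product 0.1167.
Normalizing constant = 0.49447; the posterior for Jar 1 is its product over the sum, 0.1059/0.49447 = 0.214.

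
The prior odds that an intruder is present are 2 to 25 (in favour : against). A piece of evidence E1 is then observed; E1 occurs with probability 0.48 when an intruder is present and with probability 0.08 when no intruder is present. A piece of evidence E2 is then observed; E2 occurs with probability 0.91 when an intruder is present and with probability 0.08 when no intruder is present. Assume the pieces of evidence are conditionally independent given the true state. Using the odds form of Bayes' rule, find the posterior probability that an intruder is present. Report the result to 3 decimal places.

Prior odds = 2/25 = 0.080000. In log-odds, ln(0.080000) = -2.5257.
Add log likelihood ratios: ln(6.0000) + ln(11.375) = 4.2232.
Posterior log-odds = 1.6974, so posterior odds = exp(1.6974) = 5.4600. Converting, P(H|E) = 5.4600/6.4600 = 0.845.

Posterior probability ≈ 0.845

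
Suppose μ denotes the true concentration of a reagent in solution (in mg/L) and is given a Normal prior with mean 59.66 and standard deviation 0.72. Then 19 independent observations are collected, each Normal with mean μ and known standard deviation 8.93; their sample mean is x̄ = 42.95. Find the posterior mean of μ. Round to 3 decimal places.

Prior precision 1/τ₀² = 1/0.72² = 1.92901; data precision n/σ² = 19/8.93² = 0.238260.
Posterior precision = 1.92901 + 0.238260 = 2.16727.
Posterior mean = (1.92901·59.66 + 0.238260·42.95) / 2.16727 = 57.823.

Posterior mean ≈ 57.823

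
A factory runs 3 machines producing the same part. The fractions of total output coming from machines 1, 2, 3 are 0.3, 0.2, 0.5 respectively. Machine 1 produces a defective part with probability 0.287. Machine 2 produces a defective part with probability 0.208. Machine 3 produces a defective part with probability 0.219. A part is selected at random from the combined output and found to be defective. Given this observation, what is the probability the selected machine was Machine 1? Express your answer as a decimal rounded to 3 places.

P(defective|M1) = 0.287; P(defective|M2) = 0.208; P(defective|M3) = 0.219.
Prior × likelihood for each source: 0.3·0.287=0.08610, 0.2·0.208=0.04160, 0.5·0.219=0.1095. Summing gives P(defective) = 0.23720.
P(Machine 1 | defective) = 0.08610 / 0.23720 = 0.363.

Posterior probability ≈ 0.363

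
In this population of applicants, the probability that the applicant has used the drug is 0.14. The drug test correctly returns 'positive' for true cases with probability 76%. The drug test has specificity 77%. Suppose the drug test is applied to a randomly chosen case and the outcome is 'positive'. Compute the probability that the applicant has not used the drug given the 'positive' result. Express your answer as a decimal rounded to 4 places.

Let H be the event that the applicant has used the drug. P(H) = 0.14, so P(¬H) = 0.86. With E the 'positive' result, P(E|H) = 0.76 and P(E|¬H) = 0.23.
P(E) = 0.76·0.14 + 0.23·0.86 = 0.10640 + 0.19780 = 0.30420.
By Bayes' theorem, P(H|E) = 0.10640 / 0.30420 = 0.3498. Hence P(¬H|E) = 1 − 0.3498 = 0.6502.

P(¬H | E) ≈ 0.6502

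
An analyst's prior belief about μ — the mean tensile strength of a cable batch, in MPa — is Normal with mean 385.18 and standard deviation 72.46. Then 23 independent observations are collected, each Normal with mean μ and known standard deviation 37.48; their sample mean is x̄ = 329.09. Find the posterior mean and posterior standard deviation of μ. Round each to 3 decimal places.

Posterior mean ≈ 329.735; posterior SD ≈ 7.770

With known σ, the Normal prior is conjugate. Weight on the data is w = (n/σ²)/(n/σ² + 1/τ₀²) = 0.0163730/(0.0163730+0.00019046) = 0.98850.
Posterior mean = w·x̄ + (1−w)·μ₀ = 0.98850·329.09 + 0.011499·385.18 = 329.735. Posterior variance = 1/(0.0163730+0.00019046) = 60.3738, so SD = 7.770.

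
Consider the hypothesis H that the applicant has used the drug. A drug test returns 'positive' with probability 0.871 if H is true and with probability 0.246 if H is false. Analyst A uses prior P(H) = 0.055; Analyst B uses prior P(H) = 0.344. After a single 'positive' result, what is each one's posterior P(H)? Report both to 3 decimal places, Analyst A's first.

Analyst A: 0.171; Analyst B: 0.650

The likelihood ratio for a 'positive' result is 0.871/0.246 = 3.5407.
Analyst A: prior odds 0.055/0.945 = 0.058201; posterior odds 0.20607; posterior probability 0.171.
Analyst B: prior odds 0.344/0.656 = 0.52439; posterior odds 1.8567; posterior probability 0.650.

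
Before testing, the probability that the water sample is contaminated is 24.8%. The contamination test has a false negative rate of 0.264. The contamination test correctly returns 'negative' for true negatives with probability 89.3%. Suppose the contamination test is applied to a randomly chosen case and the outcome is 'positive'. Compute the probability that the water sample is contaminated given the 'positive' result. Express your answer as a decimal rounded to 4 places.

P(H | E) ≈ 0.6940

Write H for 'the water sample is contaminated'. Prior odds H:¬H = 0.248/0.752 = 0.32979. For the 'positive' outcome, the likelihood ratio is 0.736/0.107 = 6.8785.
Posterior odds = 0.32979 × 6.8785 = 2.2684, so P(H|E) = 2.2684/(1+2.2684) = 0.6940.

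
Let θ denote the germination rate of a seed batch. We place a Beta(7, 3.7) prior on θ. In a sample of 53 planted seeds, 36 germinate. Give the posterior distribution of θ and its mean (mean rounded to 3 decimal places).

The binomial likelihood is conjugate to the Beta prior: with 36 successes and 17 failures, the posterior is Beta(7+36, 3.7+17) = Beta(43, 20.7).
Posterior mean = α/(α+β) = 43/63.7 = 0.675.

Posterior: Beta(43, 20.7); mean ≈ 0.675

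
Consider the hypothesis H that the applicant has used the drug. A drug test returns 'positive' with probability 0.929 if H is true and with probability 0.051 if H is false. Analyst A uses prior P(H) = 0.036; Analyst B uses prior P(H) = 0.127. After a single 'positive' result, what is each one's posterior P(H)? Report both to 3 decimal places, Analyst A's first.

The likelihood ratio for a 'positive' result is 0.929/0.051 = 18.216.
Analyst A: prior odds 0.036/0.964 = 0.037344; posterior odds 0.68025; posterior probability 0.405.
Analyst B: prior odds 0.127/0.873 = 0.14548; posterior odds 2.6499; posterior probability 0.726.

Analyst A: 0.405; Analyst B: 0.726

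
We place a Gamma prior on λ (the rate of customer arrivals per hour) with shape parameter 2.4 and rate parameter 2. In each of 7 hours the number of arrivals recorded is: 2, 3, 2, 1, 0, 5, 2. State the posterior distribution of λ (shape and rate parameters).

The Poisson likelihood adds the total count to the shape and the number of exposure periods to the rate. Here ∑xᵢ = 15 and n = 7, so shape 2.4→17.4 and rate 2→9.

Posterior: Gamma(shape=17.4, rate=9)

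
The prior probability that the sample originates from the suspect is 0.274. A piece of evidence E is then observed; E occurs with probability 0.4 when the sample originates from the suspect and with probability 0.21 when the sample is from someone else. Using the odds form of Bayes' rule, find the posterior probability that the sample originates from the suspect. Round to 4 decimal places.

Prior odds = 0.274/(1−0.274) = 0.37741. In log-odds, ln(0.37741) = -0.97442.
Add log likelihood ratio: ln(1.9048) = 0.64436.
Posterior log-odds = -0.33006, so posterior odds = exp(-0.33006) = 0.71888. Converting, P(H|E) = 0.71888/1.7189 = 0.4182.

Posterior probability ≈ 0.4182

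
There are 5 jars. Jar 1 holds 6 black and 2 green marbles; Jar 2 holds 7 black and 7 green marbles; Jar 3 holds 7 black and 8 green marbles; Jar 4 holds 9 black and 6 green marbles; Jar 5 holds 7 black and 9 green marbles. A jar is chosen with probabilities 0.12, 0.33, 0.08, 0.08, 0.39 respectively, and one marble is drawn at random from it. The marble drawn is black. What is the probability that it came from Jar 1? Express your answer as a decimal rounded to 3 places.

Posterior probability ≈ 0.176

P(black|Jar 1) = 0.75; P(black|Jar 2) = 0.5; P(black|Jar 3) = 0.4667; P(black|Jar 4) = 0.6; P(black|Jar 5) = 0.4375.
Prior × likelihood for each source: 0.12·0.75=0.09000, 0.33·0.5=0.1650, 0.08·0.4667=0.03733, 0.08·0.6=0.04800, 0.39·0.4375=0.1706. Summing gives P(black) = 0.51096.
P(Jar 1 | black) = 0.09000 / 0.51096 = 0.176.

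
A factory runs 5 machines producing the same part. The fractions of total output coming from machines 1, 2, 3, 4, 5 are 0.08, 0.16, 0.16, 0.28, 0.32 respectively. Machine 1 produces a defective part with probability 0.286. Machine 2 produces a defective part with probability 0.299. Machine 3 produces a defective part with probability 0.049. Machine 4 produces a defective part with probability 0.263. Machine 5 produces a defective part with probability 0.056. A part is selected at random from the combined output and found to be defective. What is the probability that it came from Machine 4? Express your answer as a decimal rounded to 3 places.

Tabulate prior·likelihood by source: [1] prior 0.08, lik 0.286, product 0.02288; [2] prior 0.16, lik 0.299, product 0.04784; [3] prior 0.16, lik 0.049, product 0.007840; [4] prior 0.28, lik 0.263, product 0.07364; [5] prior 0.32, lik 0.056, product 0.01792.
Normalizing constant = 0.17012; the posterior for Machine 4 is its product over the sum, 0.07364/0.17012 = 0.433.

Posterior probability ≈ 0.433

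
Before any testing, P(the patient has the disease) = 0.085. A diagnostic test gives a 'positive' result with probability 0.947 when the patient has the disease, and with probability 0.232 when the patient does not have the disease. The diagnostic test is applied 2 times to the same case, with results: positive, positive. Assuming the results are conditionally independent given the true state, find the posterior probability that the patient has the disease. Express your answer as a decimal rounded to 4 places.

Posterior P(H) ≈ 0.6075

Let H be the event that the patient has the disease; start with P(H) = 0.085. P('positive'|H) = 0.947, P('positive'|¬H) = 0.232.
Update on result 1 ('positive'): P(H) ← 0.947·0.0850 / (0.947·0.0850 + 0.232·0.9150) = 0.080495/0.29278 = 0.2749.
Update on result 2 ('positive'): P(H) ← 0.947·0.2749 / (0.947·0.2749 + 0.232·0.7251) = 0.26037/0.42858 = 0.6075.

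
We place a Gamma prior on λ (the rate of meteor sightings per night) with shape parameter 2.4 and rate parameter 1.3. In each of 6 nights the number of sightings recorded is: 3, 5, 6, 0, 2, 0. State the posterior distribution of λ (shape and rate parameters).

The Poisson likelihood adds the total count to the shape and the number of exposure periods to the rate. Here ∑xᵢ = 16 and n = 6, so shape 2.4→18.4 and rate 1.3→7.3.

Posterior: Gamma(shape=18.4, rate=7.3)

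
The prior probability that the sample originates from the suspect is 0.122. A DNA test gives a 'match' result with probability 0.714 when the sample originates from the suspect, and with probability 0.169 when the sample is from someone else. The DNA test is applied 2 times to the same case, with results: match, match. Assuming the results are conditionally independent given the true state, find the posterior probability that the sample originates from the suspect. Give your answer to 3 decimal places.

With H the event that the sample originates from the suspect, the joint likelihood of the observed sequence is P(data|H) = 0.714·0.714 = 0.50980 and P(data|¬H) = 0.169·0.169 = 0.028561.
Bayes: P(H|data) = 0.122·0.50980 / (0.122·0.50980 + 0.878·0.028561) = 0.062195/0.087272 = 0.7127.

Posterior P(H) ≈ 0.713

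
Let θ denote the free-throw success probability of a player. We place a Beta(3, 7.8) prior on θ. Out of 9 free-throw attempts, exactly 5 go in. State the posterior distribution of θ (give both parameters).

Posterior: Beta(8, 11.8)

Observing 5 successes and 4 failures updates Beta(3, 7.8) by adding the success and failure counts to the two shape parameters: α = 3+5 = 8, β = 7.8+4 = 11.8.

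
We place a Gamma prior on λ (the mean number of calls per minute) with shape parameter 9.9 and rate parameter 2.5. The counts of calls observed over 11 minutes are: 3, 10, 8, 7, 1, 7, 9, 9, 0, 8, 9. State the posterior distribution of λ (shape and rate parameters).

Total count ∑xᵢ = 71 over n = 11 minutes.
Gamma is conjugate to the Poisson likelihood: posterior is Gamma(shape = 9.9+71 = 80.9, rate = 2.5+11 = 13.5).

Posterior: Gamma(shape=80.9, rate=13.5)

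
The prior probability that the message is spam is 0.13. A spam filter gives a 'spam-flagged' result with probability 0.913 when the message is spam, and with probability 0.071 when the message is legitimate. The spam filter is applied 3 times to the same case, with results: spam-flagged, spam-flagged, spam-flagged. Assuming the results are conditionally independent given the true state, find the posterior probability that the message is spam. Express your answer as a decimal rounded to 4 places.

With H the event that the message is spam, the joint likelihood of the observed sequence is P(data|H) = 0.913·0.913·0.913 = 0.76105 and P(data|¬H) = 0.071·0.071·0.071 = 0.00035791.
Bayes: P(H|data) = 0.13·0.76105 / (0.13·0.76105 + 0.87·0.00035791) = 0.098936/0.099248 = 0.9969.

Posterior P(H) ≈ 0.9969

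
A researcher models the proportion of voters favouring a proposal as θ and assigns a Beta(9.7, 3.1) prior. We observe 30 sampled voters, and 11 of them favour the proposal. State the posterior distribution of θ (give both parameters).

Posterior: Beta(20.7, 22.1)

The binomial likelihood is conjugate to the Beta prior: with 11 successes and 19 failures, the posterior is Beta(9.7+11, 3.1+19) = Beta(20.7, 22.1).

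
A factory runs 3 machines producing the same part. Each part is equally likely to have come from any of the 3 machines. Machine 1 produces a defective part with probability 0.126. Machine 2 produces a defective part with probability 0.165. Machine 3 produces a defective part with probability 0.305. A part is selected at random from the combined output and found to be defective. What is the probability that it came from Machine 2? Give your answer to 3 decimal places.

Posterior probability ≈ 0.277

P(defective|M1) = 0.126; P(defective|M2) = 0.165; P(defective|M3) = 0.305.
Prior × likelihood for each source: 0.333333·0.126=0.04200, 0.333333·0.165=0.05500, 0.333333·0.305=0.1017. Summing gives P(defective) = 0.19867.
P(Machine 2 | defective) = 0.05500 / 0.19867 = 0.277.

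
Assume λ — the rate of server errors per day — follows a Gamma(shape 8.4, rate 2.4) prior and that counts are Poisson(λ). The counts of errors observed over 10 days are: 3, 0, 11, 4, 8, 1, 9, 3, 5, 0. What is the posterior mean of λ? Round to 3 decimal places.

The Poisson likelihood adds the total count to the shape and the number of exposure periods to the rate. Here ∑xᵢ = 44 and n = 10, so shape 8.4→52.4 and rate 2.4→12.4.
E[λ | data] = 52.4/12.4 = 4.226.

Posterior mean ≈ 4.226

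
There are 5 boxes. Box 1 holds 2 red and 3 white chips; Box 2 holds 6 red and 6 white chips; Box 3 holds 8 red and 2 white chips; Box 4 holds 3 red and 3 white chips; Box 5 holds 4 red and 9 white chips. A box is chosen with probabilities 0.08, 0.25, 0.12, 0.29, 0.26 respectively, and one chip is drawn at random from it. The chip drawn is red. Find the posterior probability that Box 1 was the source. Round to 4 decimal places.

Posterior probability ≈ 0.0669

Tabulate prior·likelihood by source: [1] prior 0.08, lik 0.4, product 0.03200; [2] prior 0.25, lik 0.5, product 0.1250; [3] prior 0.12, lik 0.8, product 0.09600; [4] prior 0.29, lik 0.5, product 0.1450; [5] prior 0.26, lik 0.3077, product 0.08000.
Normalizing constant = 0.47800; the posterior for Box 1 is its product over the sum, 0.03200/0.47800 = 0.0669.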